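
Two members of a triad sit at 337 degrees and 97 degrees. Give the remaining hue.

217°

A triad spaces three hues 120° apart.
The full set is {97°, 217°, 337°}.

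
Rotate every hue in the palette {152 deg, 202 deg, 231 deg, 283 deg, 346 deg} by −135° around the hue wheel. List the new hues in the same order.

152 − 135 = 17°
202 − 135 = 67°
231 − 135 = 96°
283 − 135 = 148°
346 − 135 = 211°

17°, 67°, 96°, 148°, 211°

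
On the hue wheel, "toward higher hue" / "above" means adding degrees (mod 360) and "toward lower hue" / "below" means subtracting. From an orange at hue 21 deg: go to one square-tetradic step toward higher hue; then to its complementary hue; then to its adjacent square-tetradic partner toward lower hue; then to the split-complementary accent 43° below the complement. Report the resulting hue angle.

338°

square ↑ +90°: 21 + 90 = 111°
complement +180°: 111 + 180 = 291°
square ↓ −90°: 291 − 90 = 201°
split-comp 43° ↓ +137°: 201 + 137 = 338°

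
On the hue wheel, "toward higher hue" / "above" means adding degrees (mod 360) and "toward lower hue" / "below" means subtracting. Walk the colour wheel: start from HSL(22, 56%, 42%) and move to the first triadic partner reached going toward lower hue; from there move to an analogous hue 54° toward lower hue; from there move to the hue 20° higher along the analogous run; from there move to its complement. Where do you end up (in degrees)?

48°

22 − 120 = -98 → -98 + 360 = 262°   (triadic ↓)
262 − 54 = 208°   (analog 54° ↓)
208 + 20 = 228°   (analog 20° ↑)
228 + 180 = 408 → 408 − 360 = 48°   (complement)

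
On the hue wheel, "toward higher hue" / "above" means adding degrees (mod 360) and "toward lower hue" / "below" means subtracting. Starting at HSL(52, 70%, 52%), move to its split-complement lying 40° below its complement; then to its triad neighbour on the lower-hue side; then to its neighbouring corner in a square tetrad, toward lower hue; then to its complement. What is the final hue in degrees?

+140° (split-comp 40° ↓): 52 + 140 = 192°
−120° (triadic ↓): 192 − 120 = 72°
−90° (square ↓): 72 − 90 = -18 → -18 + 360 = 342°
+180° (complement): 342 + 180 = 522 → 522 − 360 = 162°

162°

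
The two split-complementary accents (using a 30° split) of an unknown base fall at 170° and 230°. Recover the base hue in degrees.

20°

The accents sit 30° either side of the complement, so the complement is their short-arc midpoint on the wheel.
Short-arc midpoint of 170° and 230°: 200°.
Base is 180° from the complement: 200 − 180 = 20°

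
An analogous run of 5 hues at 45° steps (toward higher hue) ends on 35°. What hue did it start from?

215°

4 steps of 45° (toward higher hue) give a net shift of +180°.
Start = end − shift: 35 − 180 = -145 → -145 + 360 = 215°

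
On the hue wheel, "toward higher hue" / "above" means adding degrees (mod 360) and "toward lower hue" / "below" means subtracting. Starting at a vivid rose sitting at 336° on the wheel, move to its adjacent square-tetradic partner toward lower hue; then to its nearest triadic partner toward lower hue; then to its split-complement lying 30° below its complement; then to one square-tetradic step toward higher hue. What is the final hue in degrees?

6°

−90° (square ↓): 336 − 90 = 246°
−120° (triadic ↓): 246 − 120 = 126°
+150° (split-comp 30° ↓): 126 + 150 = 276°
+90° (square ↑): 276 + 90 = 366 → 366 − 360 = 6°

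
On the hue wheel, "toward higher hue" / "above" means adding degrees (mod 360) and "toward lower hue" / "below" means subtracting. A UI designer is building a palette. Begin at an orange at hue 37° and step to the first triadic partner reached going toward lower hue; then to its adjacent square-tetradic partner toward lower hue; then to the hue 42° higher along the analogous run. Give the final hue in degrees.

37 − 120 = -83 → -83 + 360 = 277°   (triadic ↓)
277 − 90 = 187°   (square ↓)
187 + 42 = 229°   (analog 42° ↑)

229°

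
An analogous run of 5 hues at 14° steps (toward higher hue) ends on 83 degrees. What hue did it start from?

27°

4 steps of 14° (toward higher hue) give a net shift of +56°.
Start = end − shift: 83 − 56 = 27°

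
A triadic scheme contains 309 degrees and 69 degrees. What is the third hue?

A triad spaces three hues 120° apart.
The full set is {69°, 189°, 309°}.

189°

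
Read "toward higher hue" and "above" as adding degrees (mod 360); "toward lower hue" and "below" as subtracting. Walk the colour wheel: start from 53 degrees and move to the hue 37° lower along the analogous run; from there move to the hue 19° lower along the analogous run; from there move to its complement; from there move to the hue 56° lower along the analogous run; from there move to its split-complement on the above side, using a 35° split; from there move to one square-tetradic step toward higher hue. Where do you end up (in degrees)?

−37° (analog 37° ↓): 53 − 37 = 16°
−19° (analog 19° ↓): 16 − 19 = -3 → -3 + 360 = 357°
+180° (complement): 357 + 180 = 537 → 537 − 360 = 177°
−56° (analog 56° ↓): 177 − 56 = 121°
+215° (split-comp 35° ↑): 121 + 215 = 336°
+90° (square ↑): 336 + 90 = 426 → 426 − 360 = 66°

66°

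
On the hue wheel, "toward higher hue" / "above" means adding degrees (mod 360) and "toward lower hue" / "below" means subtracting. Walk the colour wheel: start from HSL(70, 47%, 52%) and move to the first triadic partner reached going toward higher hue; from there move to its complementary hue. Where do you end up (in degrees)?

10°

70 + 120 = 190°   (triadic ↑)
190 + 180 = 370 → 370 − 360 = 10°   (complement)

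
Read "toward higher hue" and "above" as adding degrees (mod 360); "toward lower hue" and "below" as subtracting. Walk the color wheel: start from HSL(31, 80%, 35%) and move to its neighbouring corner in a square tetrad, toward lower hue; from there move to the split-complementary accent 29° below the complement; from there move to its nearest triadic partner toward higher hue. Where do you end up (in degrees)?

square ↓ −90°: 31 − 90 = -59 → -59 + 360 = 301°
split-comp 29° ↓ +151°: 301 + 151 = 452 → 452 − 360 = 92°
triadic ↑ +120°: 92 + 120 = 212°

212°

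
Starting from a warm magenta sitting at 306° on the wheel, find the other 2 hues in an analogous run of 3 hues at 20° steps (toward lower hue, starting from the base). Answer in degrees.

286° and 266°

306 − 20 = 286°
306 − 40 = 266°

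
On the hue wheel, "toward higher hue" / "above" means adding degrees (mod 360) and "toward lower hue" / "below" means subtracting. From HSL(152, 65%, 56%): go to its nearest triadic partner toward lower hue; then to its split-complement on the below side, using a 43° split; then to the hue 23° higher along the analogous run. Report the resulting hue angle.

192°

−120° (triadic ↓): 152 − 120 = 32°
+137° (split-comp 43° ↓): 32 + 137 = 169°
+23° (analog 23° ↑): 169 + 23 = 192°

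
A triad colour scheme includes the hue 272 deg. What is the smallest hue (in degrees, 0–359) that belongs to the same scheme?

A triad places three hues 120° apart.
The full set through 272° is {32°, 152°, 272°}.

32°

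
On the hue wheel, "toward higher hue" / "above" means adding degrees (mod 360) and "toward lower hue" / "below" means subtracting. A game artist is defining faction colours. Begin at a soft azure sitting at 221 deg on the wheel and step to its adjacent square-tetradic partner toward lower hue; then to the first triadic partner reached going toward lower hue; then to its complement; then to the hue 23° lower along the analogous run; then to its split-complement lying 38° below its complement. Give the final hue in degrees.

310°

square ↓ −90°: 221 − 90 = 131°
triadic ↓ −120°: 131 − 120 = 11°
complement +180°: 11 + 180 = 191°
analog 23° ↓ −23°: 191 − 23 = 168°
split-comp 38° ↓ +142°: 168 + 142 = 310°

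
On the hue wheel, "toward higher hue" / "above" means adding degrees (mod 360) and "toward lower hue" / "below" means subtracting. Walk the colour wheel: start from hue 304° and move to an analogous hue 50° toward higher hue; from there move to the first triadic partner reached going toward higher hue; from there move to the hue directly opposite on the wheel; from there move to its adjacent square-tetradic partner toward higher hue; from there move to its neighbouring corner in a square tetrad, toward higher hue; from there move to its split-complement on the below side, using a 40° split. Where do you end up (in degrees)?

304 + 50 = 354°   (analog 50° ↑)
354 + 120 = 474 → 474 − 360 = 114°   (triadic ↑)
114 + 180 = 294°   (complement)
294 + 90 = 384 → 384 − 360 = 24°   (square ↑)
24 + 90 = 114°   (square ↑)
114 + 140 = 254°   (split-comp 40° ↓)

254°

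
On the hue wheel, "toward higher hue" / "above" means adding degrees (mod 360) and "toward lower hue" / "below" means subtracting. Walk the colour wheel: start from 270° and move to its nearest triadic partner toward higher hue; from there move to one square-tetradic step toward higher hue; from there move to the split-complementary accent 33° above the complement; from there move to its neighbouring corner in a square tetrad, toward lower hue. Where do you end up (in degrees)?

+120° (triadic ↑): 270 + 120 = 390 → 390 − 360 = 30°
+90° (square ↑): 30 + 90 = 120°
+213° (split-comp 33° ↑): 120 + 213 = 333°
−90° (square ↓): 333 − 90 = 243°

243°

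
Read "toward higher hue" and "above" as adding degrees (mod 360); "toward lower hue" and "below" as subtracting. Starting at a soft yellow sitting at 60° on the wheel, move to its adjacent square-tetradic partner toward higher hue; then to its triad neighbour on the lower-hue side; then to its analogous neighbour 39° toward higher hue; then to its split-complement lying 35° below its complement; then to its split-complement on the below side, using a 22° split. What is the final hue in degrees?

12°

60 + 90 = 150°   (square ↑)
150 − 120 = 30°   (triadic ↓)
30 + 39 = 69°   (analog 39° ↑)
69 + 145 = 214°   (split-comp 35° ↓)
214 + 158 = 372 → 372 − 360 = 12°   (split-comp 22° ↓)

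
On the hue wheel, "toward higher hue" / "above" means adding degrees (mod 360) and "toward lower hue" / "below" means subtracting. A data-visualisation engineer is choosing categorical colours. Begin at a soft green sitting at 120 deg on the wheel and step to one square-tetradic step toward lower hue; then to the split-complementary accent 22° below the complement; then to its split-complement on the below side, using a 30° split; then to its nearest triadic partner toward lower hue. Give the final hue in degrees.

120 − 90 = 30°   (square ↓)
30 + 158 = 188°   (split-comp 22° ↓)
188 + 150 = 338°   (split-comp 30° ↓)
338 − 120 = 218°   (triadic ↓)

218°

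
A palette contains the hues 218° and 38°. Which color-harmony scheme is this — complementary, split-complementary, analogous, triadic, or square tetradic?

Sort the hues: 38°, 218°.
Successive gaps around the wheel: 180°, 180°.
Two hues 180° apart are complementary.

complementary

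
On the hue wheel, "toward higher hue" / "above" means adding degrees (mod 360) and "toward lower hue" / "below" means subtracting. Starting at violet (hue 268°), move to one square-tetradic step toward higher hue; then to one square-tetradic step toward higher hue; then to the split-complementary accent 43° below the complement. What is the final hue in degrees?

+90° (square ↑): 268 + 90 = 358°
+90° (square ↑): 358 + 90 = 448 → 448 − 360 = 88°
+137° (split-comp 43° ↓): 88 + 137 = 225°

225°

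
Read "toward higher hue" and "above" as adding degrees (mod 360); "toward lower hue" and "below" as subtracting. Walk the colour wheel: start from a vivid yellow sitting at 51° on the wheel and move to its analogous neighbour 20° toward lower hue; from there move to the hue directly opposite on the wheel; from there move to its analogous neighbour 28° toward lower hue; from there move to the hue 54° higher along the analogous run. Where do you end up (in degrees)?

−20° (analog 20° ↓): 51 − 20 = 31°
+180° (complement): 31 + 180 = 211°
−28° (analog 28° ↓): 211 − 28 = 183°
+54° (analog 54° ↑): 183 + 54 = 237°

237°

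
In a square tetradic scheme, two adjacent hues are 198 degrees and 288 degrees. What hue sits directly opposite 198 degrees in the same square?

A square tetradic scheme places four hues 90° apart; opposite corners are 180° apart.
198 + 180 = 378 → 378 − 360 = 18°

18°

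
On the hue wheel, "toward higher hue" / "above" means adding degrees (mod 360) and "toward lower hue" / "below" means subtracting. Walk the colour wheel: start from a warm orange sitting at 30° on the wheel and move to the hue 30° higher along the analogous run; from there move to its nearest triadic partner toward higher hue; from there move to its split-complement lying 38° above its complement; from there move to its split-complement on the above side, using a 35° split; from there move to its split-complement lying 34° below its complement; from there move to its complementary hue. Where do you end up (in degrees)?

analog 30° ↑ +30°: 30 + 30 = 60°
triadic ↑ +120°: 60 + 120 = 180°
split-comp 38° ↑ +218°: 180 + 218 = 398 → 398 − 360 = 38°
split-comp 35° ↑ +215°: 38 + 215 = 253°
split-comp 34° ↓ +146°: 253 + 146 = 399 → 399 − 360 = 39°
complement +180°: 39 + 180 = 219°

219°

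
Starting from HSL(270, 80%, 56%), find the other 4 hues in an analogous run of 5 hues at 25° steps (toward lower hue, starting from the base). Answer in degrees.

245°, 220°, 195° and 170°

Analogous hues sit every 25° along the wheel.
270 − 25 = 245°
270 − 50 = 220°
270 − 75 = 195°
270 − 100 = 170°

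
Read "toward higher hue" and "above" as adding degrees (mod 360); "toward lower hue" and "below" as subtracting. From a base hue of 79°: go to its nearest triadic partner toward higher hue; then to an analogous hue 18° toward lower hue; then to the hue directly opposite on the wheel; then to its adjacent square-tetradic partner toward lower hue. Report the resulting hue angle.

79 + 120 = 199°   (triadic ↑)
199 − 18 = 181°   (analog 18° ↓)
181 + 180 = 361 → 361 − 360 = 1°   (complement)
1 − 90 = -89 → -89 + 360 = 271°   (square ↓)

271°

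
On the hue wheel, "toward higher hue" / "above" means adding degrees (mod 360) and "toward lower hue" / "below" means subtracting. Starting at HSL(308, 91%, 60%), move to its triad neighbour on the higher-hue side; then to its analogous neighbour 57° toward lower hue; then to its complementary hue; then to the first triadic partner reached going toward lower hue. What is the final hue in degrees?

71°

308 + 120 = 428 → 428 − 360 = 68°   (triadic ↑)
68 − 57 = 11°   (analog 57° ↓)
11 + 180 = 191°   (complement)
191 − 120 = 71°   (triadic ↓)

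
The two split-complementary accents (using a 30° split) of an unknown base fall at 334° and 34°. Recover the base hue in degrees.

The accents sit 30° either side of the complement, so the complement is their short-arc midpoint on the wheel.
Short-arc midpoint of 334° and 34°: 4°.
Base is 180° from the complement: 4 − 180 = -176 → -176 + 360 = 184°

184°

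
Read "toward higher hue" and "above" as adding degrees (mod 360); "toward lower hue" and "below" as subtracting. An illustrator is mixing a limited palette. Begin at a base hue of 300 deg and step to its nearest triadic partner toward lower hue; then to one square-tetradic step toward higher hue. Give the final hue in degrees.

270°

−120° (triadic ↓): 300 − 120 = 180°
+90° (square ↑): 180 + 90 = 270°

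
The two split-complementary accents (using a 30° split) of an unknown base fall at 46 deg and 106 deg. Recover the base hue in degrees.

256°

The accents sit 30° either side of the complement, so the complement is their short-arc midpoint on the wheel.
Short-arc midpoint of 46° and 106°: 76°.
Base is 180° from the complement: 76 − 180 = -104 → -104 + 360 = 256°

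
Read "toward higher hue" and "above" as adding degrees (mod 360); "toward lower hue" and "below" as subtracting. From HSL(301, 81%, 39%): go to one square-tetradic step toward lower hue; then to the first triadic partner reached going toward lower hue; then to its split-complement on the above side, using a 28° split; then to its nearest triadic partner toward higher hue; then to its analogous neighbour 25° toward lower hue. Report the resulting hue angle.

34°

square ↓ −90°: 301 − 90 = 211°
triadic ↓ −120°: 211 − 120 = 91°
split-comp 28° ↑ +208°: 91 + 208 = 299°
triadic ↑ +120°: 299 + 120 = 419 → 419 − 360 = 59°
analog 25° ↓ −25°: 59 − 25 = 34°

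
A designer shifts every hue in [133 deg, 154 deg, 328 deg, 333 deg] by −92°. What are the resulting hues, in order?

133 − 92 = 41°
154 − 92 = 62°
328 − 92 = 236°
333 − 92 = 241°

41°, 62°, 236°, 241°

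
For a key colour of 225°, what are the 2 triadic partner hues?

A triad places three hues 120° apart.
225 + 120 = 345°
225 + 240 = 465 → 465 − 360 = 105°

345° and 105°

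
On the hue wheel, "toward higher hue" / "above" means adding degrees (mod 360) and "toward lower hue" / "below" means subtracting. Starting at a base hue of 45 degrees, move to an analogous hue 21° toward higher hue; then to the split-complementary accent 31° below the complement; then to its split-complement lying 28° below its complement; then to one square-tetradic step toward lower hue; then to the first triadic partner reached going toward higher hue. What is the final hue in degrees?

+21° (analog 21° ↑): 45 + 21 = 66°
+149° (split-comp 31° ↓): 66 + 149 = 215°
+152° (split-comp 28° ↓): 215 + 152 = 367 → 367 − 360 = 7°
−90° (square ↓): 7 − 90 = -83 → -83 + 360 = 277°
+120° (triadic ↑): 277 + 120 = 397 → 397 − 360 = 37°

37°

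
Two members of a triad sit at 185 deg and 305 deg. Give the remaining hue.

A triad spaces three hues 120° apart.
The full set is {65°, 185°, 305°}.

65°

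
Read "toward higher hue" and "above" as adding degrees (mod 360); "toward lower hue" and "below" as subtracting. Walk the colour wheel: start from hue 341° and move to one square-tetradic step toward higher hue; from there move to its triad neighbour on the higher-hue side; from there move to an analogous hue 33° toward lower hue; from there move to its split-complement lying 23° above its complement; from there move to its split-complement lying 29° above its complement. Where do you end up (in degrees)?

210°

341 + 90 = 431 → 431 − 360 = 71°   (square ↑)
71 + 120 = 191°   (triadic ↑)
191 − 33 = 158°   (analog 33° ↓)
158 + 203 = 361 → 361 − 360 = 1°   (split-comp 23° ↑)
1 + 209 = 210°   (split-comp 29° ↑)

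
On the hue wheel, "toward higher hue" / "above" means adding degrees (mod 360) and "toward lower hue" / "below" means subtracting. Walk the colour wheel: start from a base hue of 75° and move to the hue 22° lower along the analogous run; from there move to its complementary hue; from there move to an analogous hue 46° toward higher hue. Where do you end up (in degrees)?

279°

75 − 22 = 53°   (analog 22° ↓)
53 + 180 = 233°   (complement)
233 + 46 = 279°   (analog 46° ↑)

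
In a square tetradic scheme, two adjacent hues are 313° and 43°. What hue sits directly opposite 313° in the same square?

133°

A square tetradic scheme places four hues 90° apart; opposite corners are 180° apart.
313 + 180 = 493 → 493 − 360 = 133°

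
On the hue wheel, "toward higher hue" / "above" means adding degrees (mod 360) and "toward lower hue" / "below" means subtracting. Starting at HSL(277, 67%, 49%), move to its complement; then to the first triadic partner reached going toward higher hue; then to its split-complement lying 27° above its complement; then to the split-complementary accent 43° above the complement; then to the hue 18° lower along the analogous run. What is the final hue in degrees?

269°

277 + 180 = 457 → 457 − 360 = 97°   (complement)
97 + 120 = 217°   (triadic ↑)
217 + 207 = 424 → 424 − 360 = 64°   (split-comp 27° ↑)
64 + 223 = 287°   (split-comp 43° ↑)
287 − 18 = 269°   (analog 18° ↓)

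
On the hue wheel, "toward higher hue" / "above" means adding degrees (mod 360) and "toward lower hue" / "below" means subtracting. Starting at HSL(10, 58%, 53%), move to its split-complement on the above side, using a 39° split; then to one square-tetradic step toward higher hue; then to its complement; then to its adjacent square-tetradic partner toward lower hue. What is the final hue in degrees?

49°

+219° (split-comp 39° ↑): 10 + 219 = 229°
+90° (square ↑): 229 + 90 = 319°
+180° (complement): 319 + 180 = 499 → 499 − 360 = 139°
−90° (square ↓): 139 − 90 = 49°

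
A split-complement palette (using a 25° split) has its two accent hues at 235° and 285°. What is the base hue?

The accents sit 25° either side of the complement, so the complement is their short-arc midpoint on the wheel.
Short-arc midpoint of 235° and 285°: 260°.
Base is 180° from the complement: 260 − 180 = 80°

80°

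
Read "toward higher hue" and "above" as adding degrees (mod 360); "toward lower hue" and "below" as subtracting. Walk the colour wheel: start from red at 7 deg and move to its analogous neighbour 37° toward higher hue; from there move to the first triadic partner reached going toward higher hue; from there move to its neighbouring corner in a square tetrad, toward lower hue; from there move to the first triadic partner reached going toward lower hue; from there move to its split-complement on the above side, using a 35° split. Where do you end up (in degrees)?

169°

analog 37° ↑ +37°: 7 + 37 = 44°
triadic ↑ +120°: 44 + 120 = 164°
square ↓ −90°: 164 − 90 = 74°
triadic ↓ −120°: 74 − 120 = -46 → -46 + 360 = 314°
split-comp 35° ↑ +215°: 314 + 215 = 529 → 529 − 360 = 169°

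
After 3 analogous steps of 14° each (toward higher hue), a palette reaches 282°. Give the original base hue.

240°

3 steps of 14° (toward higher hue) give a net shift of +42°.
Start = end − shift: 282 − 42 = 240°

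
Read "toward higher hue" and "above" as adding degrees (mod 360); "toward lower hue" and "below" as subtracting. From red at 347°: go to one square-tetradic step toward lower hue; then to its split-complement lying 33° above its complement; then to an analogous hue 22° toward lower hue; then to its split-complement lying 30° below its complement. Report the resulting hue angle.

−90° (square ↓): 347 − 90 = 257°
+213° (split-comp 33° ↑): 257 + 213 = 470 → 470 − 360 = 110°
−22° (analog 22° ↓): 110 − 22 = 88°
+150° (split-comp 30° ↓): 88 + 150 = 238°

238°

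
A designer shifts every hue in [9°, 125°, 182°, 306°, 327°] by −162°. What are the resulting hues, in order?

9 − 162 = -153 → -153 + 360 = 207°
125 − 162 = -37 → -37 + 360 = 323°
182 − 162 = 20°
306 − 162 = 144°
327 − 162 = 165°

207°, 323°, 20°, 144°, 165°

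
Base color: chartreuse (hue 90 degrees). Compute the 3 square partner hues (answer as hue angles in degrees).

A square tetradic scheme places four hues every 90°.
90 + 90 = 180°
90 + 180 = 270°
90 + 270 = 360 → 360 − 360 = 0°

180°, 270°, 0°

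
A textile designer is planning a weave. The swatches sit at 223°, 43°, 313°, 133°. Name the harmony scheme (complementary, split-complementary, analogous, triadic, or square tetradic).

Sort the hues: 43°, 133°, 223°, 313°.
Successive gaps around the wheel: 90°, 90°, 90°, 90°.
Four hues every 90° form a square tetradic scheme.

square tetradic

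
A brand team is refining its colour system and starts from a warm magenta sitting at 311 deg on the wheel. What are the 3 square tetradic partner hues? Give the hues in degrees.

311 + 90 = 401 → 401 − 360 = 41°
311 + 180 = 491 → 491 − 360 = 131°
311 + 270 = 581 → 581 − 360 = 221°

41°, 131°, 221°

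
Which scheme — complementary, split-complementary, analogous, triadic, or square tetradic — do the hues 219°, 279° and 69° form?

Sort the hues: 69°, 219°, 279°.
Successive gaps around the wheel: 150°, 60°, 150°.
Two 150° gaps and one 60° gap — a base hue opposite a pair of accents 30° either side of its complement — is the split-complementary pattern.

split-complementary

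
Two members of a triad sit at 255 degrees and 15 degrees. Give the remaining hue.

A triad spaces three hues 120° apart.
The full set is {15°, 135°, 255°}.

135°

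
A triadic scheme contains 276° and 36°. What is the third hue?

156°

A triad spaces three hues 120° apart.
The full set is {36°, 156°, 276°}.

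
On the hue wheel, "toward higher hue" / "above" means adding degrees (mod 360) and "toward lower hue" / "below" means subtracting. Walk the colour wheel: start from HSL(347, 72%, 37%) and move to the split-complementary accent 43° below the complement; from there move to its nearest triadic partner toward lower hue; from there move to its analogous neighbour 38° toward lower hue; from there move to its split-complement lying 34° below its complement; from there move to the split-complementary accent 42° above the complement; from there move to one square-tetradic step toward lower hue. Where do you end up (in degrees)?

347 + 137 = 484 → 484 − 360 = 124°   (split-comp 43° ↓)
124 − 120 = 4°   (triadic ↓)
4 − 38 = -34 → -34 + 360 = 326°   (analog 38° ↓)
326 + 146 = 472 → 472 − 360 = 112°   (split-comp 34° ↓)
112 + 222 = 334°   (split-comp 42° ↑)
334 − 90 = 244°   (square ↓)

244°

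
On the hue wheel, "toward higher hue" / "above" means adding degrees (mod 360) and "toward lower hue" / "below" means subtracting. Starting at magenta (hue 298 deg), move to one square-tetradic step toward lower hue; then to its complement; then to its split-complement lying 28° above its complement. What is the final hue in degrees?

−90° (square ↓): 298 − 90 = 208°
+180° (complement): 208 + 180 = 388 → 388 − 360 = 28°
+208° (split-comp 28° ↑): 28 + 208 = 236°

236°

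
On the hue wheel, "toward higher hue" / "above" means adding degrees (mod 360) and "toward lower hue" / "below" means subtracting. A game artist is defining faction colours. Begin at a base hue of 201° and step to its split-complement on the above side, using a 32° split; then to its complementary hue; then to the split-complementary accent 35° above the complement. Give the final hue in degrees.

88°

+212° (split-comp 32° ↑): 201 + 212 = 413 → 413 − 360 = 53°
+180° (complement): 53 + 180 = 233°
+215° (split-comp 35° ↑): 233 + 215 = 448 → 448 − 360 = 88°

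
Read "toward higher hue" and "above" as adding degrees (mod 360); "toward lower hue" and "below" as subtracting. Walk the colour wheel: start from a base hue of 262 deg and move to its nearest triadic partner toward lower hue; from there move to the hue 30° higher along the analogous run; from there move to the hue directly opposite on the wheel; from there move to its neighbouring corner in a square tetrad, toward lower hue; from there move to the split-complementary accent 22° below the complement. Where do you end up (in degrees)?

60°

triadic ↓ −120°: 262 − 120 = 142°
analog 30° ↑ +30°: 142 + 30 = 172°
complement +180°: 172 + 180 = 352°
square ↓ −90°: 352 − 90 = 262°
split-comp 22° ↓ +158°: 262 + 158 = 420 → 420 − 360 = 60°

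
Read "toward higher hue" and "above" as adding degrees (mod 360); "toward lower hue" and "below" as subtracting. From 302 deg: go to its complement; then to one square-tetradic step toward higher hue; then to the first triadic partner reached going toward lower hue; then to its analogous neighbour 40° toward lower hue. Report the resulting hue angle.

52°

302 + 180 = 482 → 482 − 360 = 122°   (complement)
122 + 90 = 212°   (square ↑)
212 − 120 = 92°   (triadic ↓)
92 − 40 = 52°   (analog 40° ↓)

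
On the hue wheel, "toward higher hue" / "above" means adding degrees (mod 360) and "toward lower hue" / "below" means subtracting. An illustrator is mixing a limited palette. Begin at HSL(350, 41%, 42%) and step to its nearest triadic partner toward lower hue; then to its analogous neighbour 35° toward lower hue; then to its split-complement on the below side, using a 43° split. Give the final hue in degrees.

−120° (triadic ↓): 350 − 120 = 230°
−35° (analog 35° ↓): 230 − 35 = 195°
+137° (split-comp 43° ↓): 195 + 137 = 332°

332°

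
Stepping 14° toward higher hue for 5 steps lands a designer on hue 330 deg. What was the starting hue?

5 steps of 14° (toward higher hue) give a net shift of +70°.
Start = end − shift: 330 − 70 = 260°

260°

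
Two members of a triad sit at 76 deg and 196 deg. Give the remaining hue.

316°

A triad spaces three hues 120° apart.
The full set is {76°, 196°, 316°}.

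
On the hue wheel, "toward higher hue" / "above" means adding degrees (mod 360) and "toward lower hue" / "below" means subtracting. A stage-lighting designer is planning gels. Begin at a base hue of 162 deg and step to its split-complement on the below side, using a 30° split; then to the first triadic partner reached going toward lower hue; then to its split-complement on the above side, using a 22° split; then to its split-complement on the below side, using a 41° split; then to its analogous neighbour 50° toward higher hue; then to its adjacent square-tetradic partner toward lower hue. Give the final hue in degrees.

162 + 150 = 312°   (split-comp 30° ↓)
312 − 120 = 192°   (triadic ↓)
192 + 202 = 394 → 394 − 360 = 34°   (split-comp 22° ↑)
34 + 139 = 173°   (split-comp 41° ↓)
173 + 50 = 223°   (analog 50° ↑)
223 − 90 = 133°   (square ↓)

133°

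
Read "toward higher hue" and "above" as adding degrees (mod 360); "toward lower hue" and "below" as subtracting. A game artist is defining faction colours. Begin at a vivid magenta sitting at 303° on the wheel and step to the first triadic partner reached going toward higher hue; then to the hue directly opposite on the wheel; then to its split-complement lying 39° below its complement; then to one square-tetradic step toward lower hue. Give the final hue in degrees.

triadic ↑ +120°: 303 + 120 = 423 → 423 − 360 = 63°
complement +180°: 63 + 180 = 243°
split-comp 39° ↓ +141°: 243 + 141 = 384 → 384 − 360 = 24°
square ↓ −90°: 24 − 90 = -66 → -66 + 360 = 294°

294°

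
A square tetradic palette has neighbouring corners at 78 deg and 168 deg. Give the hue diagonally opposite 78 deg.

258°

A square tetradic scheme places four hues 90° apart; opposite corners are 180° apart.
78 + 180 = 258°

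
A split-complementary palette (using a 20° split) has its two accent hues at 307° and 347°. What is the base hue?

The accents sit 20° either side of the complement, so the complement is their short-arc midpoint on the wheel.
Short-arc midpoint of 307° and 347°: 327°.
Base is 180° from the complement: 327 − 180 = 147°

147°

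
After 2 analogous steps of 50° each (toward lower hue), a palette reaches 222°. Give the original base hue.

322°

2 steps of 50° (toward lower hue) give a net shift of −100°.
Start = end − shift: 222 + 100 = 322°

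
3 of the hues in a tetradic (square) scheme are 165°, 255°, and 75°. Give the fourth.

A square tetradic scheme places four hues every 90°.
The full set through 75° is {75°, 165°, 255°, 345°}.
Given {75°, 165°, 255°}, the missing hue is 345°.

345°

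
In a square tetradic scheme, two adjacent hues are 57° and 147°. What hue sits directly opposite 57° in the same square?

A square tetradic scheme places four hues 90° apart; opposite corners are 180° apart.
57 + 180 = 237°

237°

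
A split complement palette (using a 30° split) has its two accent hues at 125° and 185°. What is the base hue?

335°

The accents sit 30° either side of the complement, so the complement is their short-arc midpoint on the wheel.
Short-arc midpoint of 125° and 185°: 155°.
Base is 180° from the complement: 155 − 180 = -25 → -25 + 360 = 335°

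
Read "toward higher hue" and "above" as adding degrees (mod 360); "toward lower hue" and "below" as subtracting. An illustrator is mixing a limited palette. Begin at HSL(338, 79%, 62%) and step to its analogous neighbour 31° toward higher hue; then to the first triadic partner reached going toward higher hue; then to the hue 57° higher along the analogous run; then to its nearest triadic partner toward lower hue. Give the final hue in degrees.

66°

+31° (analog 31° ↑): 338 + 31 = 369 → 369 − 360 = 9°
+120° (triadic ↑): 9 + 120 = 129°
+57° (analog 57° ↑): 129 + 57 = 186°
−120° (triadic ↓): 186 − 120 = 66°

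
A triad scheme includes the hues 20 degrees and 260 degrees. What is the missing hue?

A triad places three hues 120° apart.
The full set through 20° is {20°, 140°, 260°}.
Given {20°, 260°}, the missing hue is 140°.

140°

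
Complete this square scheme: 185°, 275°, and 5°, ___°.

A square tetradic scheme places four hues every 90°.
The full set through 5° is {5°, 95°, 185°, 275°}.
Given {5°, 185°, 275°}, the missing hue is 95°.

95°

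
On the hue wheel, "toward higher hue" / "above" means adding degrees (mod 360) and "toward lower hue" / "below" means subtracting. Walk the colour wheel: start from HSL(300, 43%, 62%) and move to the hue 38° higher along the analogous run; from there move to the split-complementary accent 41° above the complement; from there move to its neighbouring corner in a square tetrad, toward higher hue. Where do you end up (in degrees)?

289°

+38° (analog 38° ↑): 300 + 38 = 338°
+221° (split-comp 41° ↑): 338 + 221 = 559 → 559 − 360 = 199°
+90° (square ↑): 199 + 90 = 289°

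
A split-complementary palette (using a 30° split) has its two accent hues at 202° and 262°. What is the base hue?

The accents sit 30° either side of the complement, so the complement is their short-arc midpoint on the wheel.
Short-arc midpoint of 202° and 262°: 232°.
Base is 180° from the complement: 232 − 180 = 52°

52°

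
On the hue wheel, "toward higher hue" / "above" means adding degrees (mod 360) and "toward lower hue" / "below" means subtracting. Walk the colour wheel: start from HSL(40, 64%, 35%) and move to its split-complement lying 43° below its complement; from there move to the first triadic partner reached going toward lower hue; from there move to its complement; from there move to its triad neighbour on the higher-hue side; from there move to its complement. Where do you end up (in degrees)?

40 + 137 = 177°   (split-comp 43° ↓)
177 − 120 = 57°   (triadic ↓)
57 + 180 = 237°   (complement)
237 + 120 = 357°   (triadic ↑)
357 + 180 = 537 → 537 − 360 = 177°   (complement)

177°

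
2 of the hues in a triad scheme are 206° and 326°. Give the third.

86°

A triad places three hues 120° apart.
The full set through 206° is {86°, 206°, 326°}.
Given {206°, 326°}, the missing hue is 86°.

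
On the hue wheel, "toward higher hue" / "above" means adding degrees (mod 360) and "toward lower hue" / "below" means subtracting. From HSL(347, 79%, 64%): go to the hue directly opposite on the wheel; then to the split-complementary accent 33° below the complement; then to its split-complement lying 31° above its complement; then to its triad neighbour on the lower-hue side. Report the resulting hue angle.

complement +180°: 347 + 180 = 527 → 527 − 360 = 167°
split-comp 33° ↓ +147°: 167 + 147 = 314°
split-comp 31° ↑ +211°: 314 + 211 = 525 → 525 − 360 = 165°
triadic ↓ −120°: 165 − 120 = 45°

45°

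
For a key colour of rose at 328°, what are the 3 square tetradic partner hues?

58°, 148° and 238°

328 + 90 = 418 → 418 − 360 = 58°
328 + 180 = 508 → 508 − 360 = 148°
328 + 270 = 598 → 598 − 360 = 238°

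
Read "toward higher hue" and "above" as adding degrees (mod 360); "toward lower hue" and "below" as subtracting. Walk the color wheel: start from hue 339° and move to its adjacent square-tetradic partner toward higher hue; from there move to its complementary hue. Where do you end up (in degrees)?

249°

339 + 90 = 429 → 429 − 360 = 69°   (square ↑)
69 + 180 = 249°   (complement)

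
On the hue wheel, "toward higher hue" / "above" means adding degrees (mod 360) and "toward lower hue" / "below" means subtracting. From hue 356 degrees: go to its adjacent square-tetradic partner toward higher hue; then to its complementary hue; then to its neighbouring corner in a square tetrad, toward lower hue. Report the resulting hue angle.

176°

356 + 90 = 446 → 446 − 360 = 86°   (square ↑)
86 + 180 = 266°   (complement)
266 − 90 = 176°   (square ↓)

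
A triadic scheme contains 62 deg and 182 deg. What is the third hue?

A triad spaces three hues 120° apart.
The full set is {62°, 182°, 302°}.

302°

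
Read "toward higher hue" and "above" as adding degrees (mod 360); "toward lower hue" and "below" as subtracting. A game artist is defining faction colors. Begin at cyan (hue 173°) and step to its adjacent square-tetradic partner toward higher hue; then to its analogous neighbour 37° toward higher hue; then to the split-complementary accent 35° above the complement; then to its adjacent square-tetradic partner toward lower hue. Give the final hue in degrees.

65°

+90° (square ↑): 173 + 90 = 263°
+37° (analog 37° ↑): 263 + 37 = 300°
+215° (split-comp 35° ↑): 300 + 215 = 515 → 515 − 360 = 155°
−90° (square ↓): 155 − 90 = 65°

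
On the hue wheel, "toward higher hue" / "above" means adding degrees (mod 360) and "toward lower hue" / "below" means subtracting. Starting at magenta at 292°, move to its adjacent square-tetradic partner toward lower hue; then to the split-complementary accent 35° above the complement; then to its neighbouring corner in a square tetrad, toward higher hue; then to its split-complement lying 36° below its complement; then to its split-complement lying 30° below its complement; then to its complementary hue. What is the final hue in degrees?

261°

square ↓ −90°: 292 − 90 = 202°
split-comp 35° ↑ +215°: 202 + 215 = 417 → 417 − 360 = 57°
square ↑ +90°: 57 + 90 = 147°
split-comp 36° ↓ +144°: 147 + 144 = 291°
split-comp 30° ↓ +150°: 291 + 150 = 441 → 441 − 360 = 81°
complement +180°: 81 + 180 = 261°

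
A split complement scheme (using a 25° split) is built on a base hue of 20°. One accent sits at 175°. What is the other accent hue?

Split-complementary hues sit 25° either side of the complement.
Complement of the base 20°: 20 + 180 = 200°
The given accent 175° is 25° one side of 200°; the other accent sits 25° the other side: 200 + 25 = 225°

225°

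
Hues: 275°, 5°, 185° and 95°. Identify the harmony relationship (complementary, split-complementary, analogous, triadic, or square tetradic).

Sort the hues: 5°, 95°, 185°, 275°.
Successive gaps around the wheel: 90°, 90°, 90°, 90°.
Four hues every 90° form a square tetradic scheme.

square tetradic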